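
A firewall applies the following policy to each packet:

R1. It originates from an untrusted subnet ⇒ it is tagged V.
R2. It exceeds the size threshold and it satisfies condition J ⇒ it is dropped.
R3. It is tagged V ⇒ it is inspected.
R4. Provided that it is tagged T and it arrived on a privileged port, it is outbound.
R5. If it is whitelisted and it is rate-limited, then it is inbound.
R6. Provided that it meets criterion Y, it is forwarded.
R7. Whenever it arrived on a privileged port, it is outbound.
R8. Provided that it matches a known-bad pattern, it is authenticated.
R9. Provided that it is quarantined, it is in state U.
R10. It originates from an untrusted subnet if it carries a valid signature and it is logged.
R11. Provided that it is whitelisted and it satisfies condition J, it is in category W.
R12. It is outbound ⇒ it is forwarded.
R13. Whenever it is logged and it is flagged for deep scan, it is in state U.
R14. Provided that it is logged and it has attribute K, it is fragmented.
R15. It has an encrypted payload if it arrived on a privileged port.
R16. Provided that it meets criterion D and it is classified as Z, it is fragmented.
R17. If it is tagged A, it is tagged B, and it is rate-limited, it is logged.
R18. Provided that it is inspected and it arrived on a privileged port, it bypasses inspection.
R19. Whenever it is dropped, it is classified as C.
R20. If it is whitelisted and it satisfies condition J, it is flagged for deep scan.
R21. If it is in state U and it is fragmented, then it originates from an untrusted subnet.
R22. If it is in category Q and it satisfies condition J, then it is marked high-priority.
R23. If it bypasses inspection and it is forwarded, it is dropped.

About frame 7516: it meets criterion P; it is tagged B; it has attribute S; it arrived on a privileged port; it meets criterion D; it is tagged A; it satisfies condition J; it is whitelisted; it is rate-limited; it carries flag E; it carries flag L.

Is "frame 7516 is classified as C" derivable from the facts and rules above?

Forward chaining from the given facts derives: is inbound, is outbound, is in category W, is forwarded, has an encrypted payload, is logged, is flagged for deep scan, is in state U.
The only rule concluding "it is classified as C" is R19, which needs "it is dropped"; that is never established.

No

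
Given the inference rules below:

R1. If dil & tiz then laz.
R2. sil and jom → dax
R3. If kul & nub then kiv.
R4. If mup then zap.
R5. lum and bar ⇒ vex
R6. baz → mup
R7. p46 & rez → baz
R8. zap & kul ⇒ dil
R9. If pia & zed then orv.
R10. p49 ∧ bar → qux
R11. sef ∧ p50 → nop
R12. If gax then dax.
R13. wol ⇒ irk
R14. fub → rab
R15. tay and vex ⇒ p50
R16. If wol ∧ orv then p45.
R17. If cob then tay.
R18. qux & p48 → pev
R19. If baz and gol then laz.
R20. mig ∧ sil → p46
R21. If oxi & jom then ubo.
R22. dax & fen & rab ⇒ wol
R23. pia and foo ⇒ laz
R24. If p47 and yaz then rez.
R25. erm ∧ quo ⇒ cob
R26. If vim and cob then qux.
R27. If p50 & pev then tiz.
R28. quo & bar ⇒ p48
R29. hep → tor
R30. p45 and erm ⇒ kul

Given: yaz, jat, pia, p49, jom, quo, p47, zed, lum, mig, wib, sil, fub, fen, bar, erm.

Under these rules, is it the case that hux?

Forward chaining from the given facts derives: dax, vex, orv, qux, rab, p46, wol, rez, cob, p48, baz, irk, p45, tay, pev, kul, mup, p50, tiz, zap, dil, laz.
No rule has hux as its conclusion, and it is not among the given facts.

No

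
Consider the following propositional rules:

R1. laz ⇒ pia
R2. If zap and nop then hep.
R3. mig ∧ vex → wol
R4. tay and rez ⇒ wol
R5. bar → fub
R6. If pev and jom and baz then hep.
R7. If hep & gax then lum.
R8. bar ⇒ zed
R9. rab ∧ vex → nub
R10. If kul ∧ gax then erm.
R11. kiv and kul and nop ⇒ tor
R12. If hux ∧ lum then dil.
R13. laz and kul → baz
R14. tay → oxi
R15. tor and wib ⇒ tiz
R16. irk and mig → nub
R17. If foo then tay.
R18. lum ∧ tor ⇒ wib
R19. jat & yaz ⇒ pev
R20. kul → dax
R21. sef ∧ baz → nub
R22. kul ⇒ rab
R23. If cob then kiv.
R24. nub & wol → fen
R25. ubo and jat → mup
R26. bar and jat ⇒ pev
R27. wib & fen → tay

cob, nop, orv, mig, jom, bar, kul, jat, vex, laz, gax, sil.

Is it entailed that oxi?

Yes

wol  (by R3: mig, vex)
baz  (by R13: laz, kul)
rab  (by R22: kul)
kiv  (by R23: cob)
pev  (by R26: bar, jat)
hep  (by R6: pev, jom, baz)
lum  (by R7: hep, gax)
nub  (by R9: rab, vex)
tor  (by R11: kiv, kul, nop)
wib  (by R18: lum, tor)
fen  (by R24: nub, wol)
tay  (by R27: wib, fen)
oxi  (by R14: tay)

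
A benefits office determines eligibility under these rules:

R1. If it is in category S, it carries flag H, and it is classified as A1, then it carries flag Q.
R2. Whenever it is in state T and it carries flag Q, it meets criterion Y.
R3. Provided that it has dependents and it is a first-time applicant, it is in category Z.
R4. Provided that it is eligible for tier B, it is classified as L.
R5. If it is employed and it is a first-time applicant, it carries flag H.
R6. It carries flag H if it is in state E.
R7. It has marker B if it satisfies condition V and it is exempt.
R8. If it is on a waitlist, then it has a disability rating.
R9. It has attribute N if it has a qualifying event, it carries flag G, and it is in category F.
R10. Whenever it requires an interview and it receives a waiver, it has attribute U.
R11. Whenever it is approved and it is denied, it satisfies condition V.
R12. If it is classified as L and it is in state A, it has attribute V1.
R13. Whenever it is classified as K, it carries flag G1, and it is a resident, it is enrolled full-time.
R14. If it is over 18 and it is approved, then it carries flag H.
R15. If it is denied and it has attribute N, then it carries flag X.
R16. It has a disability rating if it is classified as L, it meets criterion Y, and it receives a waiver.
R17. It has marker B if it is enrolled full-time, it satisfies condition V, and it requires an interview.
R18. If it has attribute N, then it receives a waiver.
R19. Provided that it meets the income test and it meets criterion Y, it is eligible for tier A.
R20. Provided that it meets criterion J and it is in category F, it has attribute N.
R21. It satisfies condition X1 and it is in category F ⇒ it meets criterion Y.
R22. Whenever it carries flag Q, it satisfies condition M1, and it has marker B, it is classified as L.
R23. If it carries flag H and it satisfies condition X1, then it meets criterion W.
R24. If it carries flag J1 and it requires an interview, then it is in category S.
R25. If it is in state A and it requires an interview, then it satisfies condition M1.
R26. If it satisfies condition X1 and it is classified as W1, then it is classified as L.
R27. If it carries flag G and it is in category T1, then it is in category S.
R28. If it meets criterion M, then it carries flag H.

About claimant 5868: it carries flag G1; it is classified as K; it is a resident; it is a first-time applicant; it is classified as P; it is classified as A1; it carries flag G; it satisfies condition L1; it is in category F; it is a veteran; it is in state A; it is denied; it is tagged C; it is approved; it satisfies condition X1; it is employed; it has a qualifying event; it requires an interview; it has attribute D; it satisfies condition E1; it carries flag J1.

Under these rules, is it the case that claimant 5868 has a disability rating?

By R5 (it is employed, it is a first-time applicant): it carries flag H.
By R9 (it has a qualifying event, it carries flag G, it is in category F): it has attribute N.
By R11 (it is approved, it is denied): it satisfies condition V.
By R13 (it is classified as K, it carries flag G1, it is a resident): it is enrolled full-time.
By R17 (it is enrolled full-time, it satisfies condition V, it requires an interview): it has marker B.
By R18 (it has attribute N): it receives a waiver.
By R21 (it satisfies condition X1, it is in category F): it meets criterion Y.
By R24 (it carries flag J1, it requires an interview): it is in category S.
By R25 (it is in state A, it requires an interview): it satisfies condition M1.
By R1 (it is in category S, it carries flag H, it is classified as A1): it carries flag Q.
By R22 (it carries flag Q, it satisfies condition M1, it has marker B): it is classified as L.
By R16 (it is classified as L, it meets criterion Y, it receives a waiver): it has a disability rating.

Yes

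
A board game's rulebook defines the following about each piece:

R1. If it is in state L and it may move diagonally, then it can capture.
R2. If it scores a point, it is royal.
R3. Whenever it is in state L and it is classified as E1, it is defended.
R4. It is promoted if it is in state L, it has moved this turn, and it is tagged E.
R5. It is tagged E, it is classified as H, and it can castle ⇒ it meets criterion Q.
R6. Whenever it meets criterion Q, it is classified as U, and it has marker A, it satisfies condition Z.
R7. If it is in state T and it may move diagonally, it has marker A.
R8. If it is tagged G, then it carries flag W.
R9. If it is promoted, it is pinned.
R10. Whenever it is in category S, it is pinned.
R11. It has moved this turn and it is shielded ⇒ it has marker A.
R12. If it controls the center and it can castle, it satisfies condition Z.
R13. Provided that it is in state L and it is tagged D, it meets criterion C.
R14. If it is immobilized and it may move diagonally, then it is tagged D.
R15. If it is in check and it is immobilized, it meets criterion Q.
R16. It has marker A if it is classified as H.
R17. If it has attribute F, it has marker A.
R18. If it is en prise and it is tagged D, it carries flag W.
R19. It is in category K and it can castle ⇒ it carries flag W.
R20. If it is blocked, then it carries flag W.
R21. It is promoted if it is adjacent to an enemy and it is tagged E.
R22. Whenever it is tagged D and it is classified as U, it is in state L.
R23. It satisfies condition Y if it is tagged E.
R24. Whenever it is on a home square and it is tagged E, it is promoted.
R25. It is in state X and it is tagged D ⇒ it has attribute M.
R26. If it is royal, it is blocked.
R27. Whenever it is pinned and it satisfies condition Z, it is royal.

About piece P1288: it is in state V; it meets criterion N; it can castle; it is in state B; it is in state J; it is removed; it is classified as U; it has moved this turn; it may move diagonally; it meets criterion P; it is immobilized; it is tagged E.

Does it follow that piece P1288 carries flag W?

No

Forward chaining from the given facts derives: is tagged D, is in state L, satisfies condition Y, can capture, is promoted, is pinned, meets criterion C.
Rules concluding "it carries flag W": R8 needs "it is tagged G"; R18 needs "it is en prise"; R19 needs "it is in category K"; R20 needs "it is blocked" — none of these are established.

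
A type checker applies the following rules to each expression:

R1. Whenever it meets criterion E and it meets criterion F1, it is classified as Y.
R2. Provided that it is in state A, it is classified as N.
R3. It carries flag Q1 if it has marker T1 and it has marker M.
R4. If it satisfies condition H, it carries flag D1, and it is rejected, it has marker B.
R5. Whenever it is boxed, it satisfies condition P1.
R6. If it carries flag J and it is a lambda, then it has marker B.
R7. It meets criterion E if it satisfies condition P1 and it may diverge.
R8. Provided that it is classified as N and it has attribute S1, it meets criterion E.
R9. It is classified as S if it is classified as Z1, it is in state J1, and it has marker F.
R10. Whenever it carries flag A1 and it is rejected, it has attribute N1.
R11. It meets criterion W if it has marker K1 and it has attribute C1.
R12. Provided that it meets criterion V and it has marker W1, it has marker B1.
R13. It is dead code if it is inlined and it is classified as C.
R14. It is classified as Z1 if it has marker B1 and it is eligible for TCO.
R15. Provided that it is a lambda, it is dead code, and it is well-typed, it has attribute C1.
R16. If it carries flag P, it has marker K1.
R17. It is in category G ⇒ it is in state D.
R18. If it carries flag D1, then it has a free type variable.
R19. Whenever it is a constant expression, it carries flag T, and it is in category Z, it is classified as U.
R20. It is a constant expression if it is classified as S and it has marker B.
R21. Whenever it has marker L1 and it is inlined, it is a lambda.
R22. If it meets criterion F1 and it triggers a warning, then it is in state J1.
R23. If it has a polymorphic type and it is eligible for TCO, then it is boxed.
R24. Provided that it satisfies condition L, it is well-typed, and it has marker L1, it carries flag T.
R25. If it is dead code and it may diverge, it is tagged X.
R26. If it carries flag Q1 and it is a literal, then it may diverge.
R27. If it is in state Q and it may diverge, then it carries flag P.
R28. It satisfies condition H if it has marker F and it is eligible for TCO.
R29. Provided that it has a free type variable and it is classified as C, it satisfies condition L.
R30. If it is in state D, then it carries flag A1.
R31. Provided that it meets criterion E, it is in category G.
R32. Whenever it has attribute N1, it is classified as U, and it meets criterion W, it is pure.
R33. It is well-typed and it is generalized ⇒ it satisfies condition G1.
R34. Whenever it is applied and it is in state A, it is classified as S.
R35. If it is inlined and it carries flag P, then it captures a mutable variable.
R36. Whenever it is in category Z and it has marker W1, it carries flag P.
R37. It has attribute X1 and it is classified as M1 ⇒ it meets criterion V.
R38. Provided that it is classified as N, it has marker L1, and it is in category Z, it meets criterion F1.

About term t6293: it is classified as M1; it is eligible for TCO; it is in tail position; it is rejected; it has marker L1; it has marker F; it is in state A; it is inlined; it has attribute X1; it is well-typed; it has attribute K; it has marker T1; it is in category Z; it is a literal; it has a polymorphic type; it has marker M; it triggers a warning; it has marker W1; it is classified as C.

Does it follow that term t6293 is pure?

Forward chaining from the given facts derives: is classified as N, carries flag Q1, is dead code, is a lambda, is boxed, may diverge, satisfies condition H, carries flag P, meets criterion V, meets criterion F1, satisfies condition P1, meets criterion E, has marker B1, is classified as Z1, has attribute C1, has marker K1, is in state J1, is tagged X, is in category G, captures a mutable variable, is classified as Y, is classified as S, meets criterion W, is in state D, carries flag A1, has attribute N1.
The only rule concluding "it is pure" is R32, which needs "it is classified as U"; that is never established.

No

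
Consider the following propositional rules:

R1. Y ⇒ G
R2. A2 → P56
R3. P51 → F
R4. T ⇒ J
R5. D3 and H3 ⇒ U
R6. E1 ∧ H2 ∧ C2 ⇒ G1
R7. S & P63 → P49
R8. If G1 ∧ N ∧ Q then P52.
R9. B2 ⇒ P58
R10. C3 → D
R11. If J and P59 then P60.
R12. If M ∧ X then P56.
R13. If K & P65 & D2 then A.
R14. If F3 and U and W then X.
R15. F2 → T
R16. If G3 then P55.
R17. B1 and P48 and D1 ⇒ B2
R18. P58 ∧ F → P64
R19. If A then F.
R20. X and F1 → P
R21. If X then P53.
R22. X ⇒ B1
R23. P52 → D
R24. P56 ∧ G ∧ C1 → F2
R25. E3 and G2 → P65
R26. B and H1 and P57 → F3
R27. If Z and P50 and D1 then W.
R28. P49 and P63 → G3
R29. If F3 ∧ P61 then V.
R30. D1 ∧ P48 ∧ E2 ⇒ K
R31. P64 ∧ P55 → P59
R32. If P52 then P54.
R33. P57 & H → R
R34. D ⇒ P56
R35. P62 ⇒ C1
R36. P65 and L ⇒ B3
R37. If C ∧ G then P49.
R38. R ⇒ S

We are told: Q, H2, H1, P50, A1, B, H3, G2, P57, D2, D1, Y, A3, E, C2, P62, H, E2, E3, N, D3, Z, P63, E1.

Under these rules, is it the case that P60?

Forward chaining from the given facts derives: G, U, G1, P52, D, P65, F3, W, P54, R, P56, C1, S, P49, X, P53, B1, F2, G3, T, P55, J.
The only rule concluding P60 is R11, which needs P59; that is never established.

No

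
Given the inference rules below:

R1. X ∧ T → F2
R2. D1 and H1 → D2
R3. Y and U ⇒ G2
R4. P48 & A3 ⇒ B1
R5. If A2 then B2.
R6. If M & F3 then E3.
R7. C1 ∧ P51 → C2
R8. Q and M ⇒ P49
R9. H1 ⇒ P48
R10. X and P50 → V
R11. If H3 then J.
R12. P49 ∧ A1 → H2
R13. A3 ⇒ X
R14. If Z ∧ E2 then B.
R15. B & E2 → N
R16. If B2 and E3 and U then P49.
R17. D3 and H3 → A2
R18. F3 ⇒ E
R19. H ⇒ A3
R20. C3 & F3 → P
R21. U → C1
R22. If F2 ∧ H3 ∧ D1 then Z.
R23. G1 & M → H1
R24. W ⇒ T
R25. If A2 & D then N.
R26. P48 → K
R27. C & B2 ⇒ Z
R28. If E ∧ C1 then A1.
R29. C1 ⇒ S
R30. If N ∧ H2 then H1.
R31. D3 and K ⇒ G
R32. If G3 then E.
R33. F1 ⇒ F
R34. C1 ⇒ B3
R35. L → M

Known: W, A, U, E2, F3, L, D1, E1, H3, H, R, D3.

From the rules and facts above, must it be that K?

A2  (by R17: D3, H3)
E  (by R18: F3)
A3  (by R19: H)
C1  (by R21: U)
T  (by R24: W)
A1  (by R28: E, C1)
M  (by R35: L)
B2  (by R5: A2)
E3  (by R6: M, F3)
X  (by R13: A3)
P49  (by R16: B2, E3, U)
F2  (by R1: X, T)
H2  (by R12: P49, A1)
Z  (by R22: F2, H3, D1)
B  (by R14: Z, E2)
N  (by R15: B, E2)
H1  (by R30: N, H2)
P48  (by R9: H1)
K  (by R26: P48)

Yes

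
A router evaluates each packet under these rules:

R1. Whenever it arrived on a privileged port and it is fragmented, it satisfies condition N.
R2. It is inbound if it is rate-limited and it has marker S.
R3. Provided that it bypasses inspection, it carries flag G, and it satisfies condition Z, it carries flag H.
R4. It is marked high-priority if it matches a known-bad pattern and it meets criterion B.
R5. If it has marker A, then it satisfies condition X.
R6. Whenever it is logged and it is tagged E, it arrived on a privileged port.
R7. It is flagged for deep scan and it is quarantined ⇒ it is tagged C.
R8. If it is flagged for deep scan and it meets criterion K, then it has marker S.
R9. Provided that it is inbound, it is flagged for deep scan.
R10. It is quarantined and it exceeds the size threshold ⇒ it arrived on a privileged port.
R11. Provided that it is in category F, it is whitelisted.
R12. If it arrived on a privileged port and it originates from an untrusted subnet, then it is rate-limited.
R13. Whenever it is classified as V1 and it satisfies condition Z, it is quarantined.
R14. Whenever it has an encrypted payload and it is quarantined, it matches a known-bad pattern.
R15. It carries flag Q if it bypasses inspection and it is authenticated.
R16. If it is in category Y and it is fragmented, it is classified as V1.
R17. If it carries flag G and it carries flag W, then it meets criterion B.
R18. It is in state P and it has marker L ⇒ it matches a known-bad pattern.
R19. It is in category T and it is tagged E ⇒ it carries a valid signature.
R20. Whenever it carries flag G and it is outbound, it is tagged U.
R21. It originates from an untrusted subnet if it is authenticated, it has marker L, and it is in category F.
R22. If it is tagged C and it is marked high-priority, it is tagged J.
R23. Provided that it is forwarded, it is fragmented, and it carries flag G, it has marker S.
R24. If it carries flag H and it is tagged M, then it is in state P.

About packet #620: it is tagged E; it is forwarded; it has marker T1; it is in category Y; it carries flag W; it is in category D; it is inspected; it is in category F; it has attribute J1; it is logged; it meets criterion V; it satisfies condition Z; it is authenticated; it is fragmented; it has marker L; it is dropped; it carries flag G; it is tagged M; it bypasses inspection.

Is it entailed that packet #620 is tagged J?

By R3 (it bypasses inspection, it carries flag G, it satisfies condition Z): it carries flag H.
By R6 (it is logged, it is tagged E): it arrived on a privileged port.
By R16 (it is in category Y, it is fragmented): it is classified as V1.
By R17 (it carries flag G, it carries flag W): it meets criterion B.
By R21 (it is authenticated, it has marker L, it is in category F): it originates from an untrusted subnet.
By R23 (it is forwarded, it is fragmented, it carries flag G): it has marker S.
By R24 (it carries flag H, it is tagged M): it is in state P.
By R12 (it arrived on a privileged port, it originates from an untrusted subnet): it is rate-limited.
By R13 (it is classified as V1, it satisfies condition Z): it is quarantined.
By R18 (it is in state P, it has marker L): it matches a known-bad pattern.
By R2 (it is rate-limited, it has marker S): it is inbound.
By R4 (it matches a known-bad pattern, it meets criterion B): it is marked high-priority.
By R9 (it is inbound): it is flagged for deep scan.
By R7 (it is flagged for deep scan, it is quarantined): it is tagged C.
By R22 (it is tagged C, it is marked high-priority): it is tagged J.

Yes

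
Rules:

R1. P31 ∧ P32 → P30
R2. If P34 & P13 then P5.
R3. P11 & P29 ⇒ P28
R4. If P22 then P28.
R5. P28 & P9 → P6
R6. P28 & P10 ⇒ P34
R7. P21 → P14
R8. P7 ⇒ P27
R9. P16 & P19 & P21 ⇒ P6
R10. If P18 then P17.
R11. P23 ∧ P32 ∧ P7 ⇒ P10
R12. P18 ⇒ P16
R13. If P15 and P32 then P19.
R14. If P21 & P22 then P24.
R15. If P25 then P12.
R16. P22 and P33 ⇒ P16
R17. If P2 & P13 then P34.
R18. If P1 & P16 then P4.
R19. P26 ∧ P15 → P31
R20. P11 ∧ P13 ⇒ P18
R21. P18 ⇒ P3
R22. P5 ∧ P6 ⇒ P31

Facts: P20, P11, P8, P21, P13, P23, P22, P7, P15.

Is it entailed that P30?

Forward chaining from the given facts derives: P28, P14, P27, P24, P18, P3, P17, P16.
The only rule concluding P30 is R1, which needs P31; that is never established.

No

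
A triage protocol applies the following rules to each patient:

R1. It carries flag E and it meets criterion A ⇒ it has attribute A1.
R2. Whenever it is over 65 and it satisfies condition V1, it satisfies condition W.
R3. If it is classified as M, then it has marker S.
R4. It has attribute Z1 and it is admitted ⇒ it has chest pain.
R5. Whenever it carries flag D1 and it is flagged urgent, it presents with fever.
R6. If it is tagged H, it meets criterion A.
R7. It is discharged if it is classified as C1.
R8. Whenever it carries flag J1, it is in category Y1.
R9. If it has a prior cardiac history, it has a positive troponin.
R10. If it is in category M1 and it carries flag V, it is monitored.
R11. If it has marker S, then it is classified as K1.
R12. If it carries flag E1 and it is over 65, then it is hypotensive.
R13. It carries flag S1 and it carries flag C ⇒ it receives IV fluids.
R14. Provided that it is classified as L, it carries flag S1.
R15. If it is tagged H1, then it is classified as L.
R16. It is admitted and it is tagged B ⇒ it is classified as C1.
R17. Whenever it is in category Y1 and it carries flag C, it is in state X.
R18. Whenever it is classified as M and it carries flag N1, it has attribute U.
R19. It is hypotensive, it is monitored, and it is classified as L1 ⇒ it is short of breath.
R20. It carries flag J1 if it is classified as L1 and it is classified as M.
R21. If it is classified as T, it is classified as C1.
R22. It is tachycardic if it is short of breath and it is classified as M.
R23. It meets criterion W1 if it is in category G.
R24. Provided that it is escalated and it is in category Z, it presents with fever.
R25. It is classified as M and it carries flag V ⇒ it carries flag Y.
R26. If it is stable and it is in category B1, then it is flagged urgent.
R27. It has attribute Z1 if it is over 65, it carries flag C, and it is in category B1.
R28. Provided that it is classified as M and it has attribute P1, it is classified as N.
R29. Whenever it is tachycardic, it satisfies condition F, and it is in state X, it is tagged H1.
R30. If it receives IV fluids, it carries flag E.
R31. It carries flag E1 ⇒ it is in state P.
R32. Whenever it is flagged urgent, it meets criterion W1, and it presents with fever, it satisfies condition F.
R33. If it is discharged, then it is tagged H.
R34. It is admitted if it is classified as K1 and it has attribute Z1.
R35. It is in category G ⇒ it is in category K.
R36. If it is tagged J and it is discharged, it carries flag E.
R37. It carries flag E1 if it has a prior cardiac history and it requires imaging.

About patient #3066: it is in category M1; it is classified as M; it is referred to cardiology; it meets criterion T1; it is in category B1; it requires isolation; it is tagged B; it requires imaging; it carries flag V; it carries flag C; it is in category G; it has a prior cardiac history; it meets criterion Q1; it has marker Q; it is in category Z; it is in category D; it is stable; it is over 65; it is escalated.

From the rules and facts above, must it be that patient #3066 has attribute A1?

Forward chaining from the given facts derives: has marker S, has a positive troponin, is monitored, is classified as K1, meets criterion W1, presents with fever, carries flag Y, is flagged urgent, has attribute Z1, satisfies condition F, is admitted, is in category K, carries flag E1, has chest pain, is hypotensive, is classified as C1, is in state P, is discharged, is tagged H, meets criterion A.
The only rule concluding "it has attribute A1" is R1, which needs "it carries flag E"; that is never established.

No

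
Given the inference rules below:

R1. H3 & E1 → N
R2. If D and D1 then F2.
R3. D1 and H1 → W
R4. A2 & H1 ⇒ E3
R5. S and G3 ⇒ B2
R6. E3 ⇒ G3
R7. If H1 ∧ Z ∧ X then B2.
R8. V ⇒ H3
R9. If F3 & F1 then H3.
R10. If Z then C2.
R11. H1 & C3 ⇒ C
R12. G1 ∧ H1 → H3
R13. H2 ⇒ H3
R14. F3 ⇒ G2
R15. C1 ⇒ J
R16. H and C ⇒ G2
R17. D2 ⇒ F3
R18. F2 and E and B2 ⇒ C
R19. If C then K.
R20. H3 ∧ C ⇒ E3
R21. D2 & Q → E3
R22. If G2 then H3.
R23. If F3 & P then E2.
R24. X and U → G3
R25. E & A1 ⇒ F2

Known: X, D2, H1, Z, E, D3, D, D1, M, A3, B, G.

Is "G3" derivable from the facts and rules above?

Yes

F2  (by R2: D, D1)
B2  (by R7: H1, Z, X)
F3  (by R17: D2)
C  (by R18: F2, E, B2)
G2  (by R14: F3)
H3  (by R22: G2)
E3  (by R20: H3, C)
G3  (by R6: E3)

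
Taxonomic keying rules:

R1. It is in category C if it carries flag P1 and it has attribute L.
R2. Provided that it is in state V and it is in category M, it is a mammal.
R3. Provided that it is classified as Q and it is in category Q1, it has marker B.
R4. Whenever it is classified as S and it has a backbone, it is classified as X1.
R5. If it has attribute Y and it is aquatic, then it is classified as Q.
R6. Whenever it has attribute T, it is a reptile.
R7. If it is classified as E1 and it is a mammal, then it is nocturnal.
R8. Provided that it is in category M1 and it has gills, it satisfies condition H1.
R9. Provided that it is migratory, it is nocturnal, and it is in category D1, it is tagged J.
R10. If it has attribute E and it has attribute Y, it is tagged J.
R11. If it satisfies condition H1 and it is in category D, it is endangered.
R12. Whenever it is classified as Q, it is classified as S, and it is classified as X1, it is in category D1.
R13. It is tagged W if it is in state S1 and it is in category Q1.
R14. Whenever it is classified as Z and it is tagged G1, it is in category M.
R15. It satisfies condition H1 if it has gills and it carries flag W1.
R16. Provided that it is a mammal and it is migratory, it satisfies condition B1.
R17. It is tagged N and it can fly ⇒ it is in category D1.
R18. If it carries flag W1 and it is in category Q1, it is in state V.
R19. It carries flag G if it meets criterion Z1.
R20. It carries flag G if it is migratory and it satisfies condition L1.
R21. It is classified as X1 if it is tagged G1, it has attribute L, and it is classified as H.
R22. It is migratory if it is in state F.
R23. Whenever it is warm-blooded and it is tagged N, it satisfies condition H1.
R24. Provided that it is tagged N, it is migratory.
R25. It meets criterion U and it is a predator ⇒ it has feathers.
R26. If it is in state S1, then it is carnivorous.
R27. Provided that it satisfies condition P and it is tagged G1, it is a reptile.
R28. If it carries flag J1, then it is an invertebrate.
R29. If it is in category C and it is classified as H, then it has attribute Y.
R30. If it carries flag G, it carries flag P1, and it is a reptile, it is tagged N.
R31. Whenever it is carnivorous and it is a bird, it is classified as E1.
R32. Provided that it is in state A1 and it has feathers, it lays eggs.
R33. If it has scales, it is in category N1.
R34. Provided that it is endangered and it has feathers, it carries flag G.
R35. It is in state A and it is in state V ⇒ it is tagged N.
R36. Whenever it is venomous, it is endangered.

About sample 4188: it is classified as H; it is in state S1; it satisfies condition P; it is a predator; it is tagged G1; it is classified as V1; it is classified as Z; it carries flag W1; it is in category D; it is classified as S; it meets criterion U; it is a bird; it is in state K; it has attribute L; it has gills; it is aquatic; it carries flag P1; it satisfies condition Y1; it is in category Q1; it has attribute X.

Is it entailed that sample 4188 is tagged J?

By R1 (it carries flag P1, it has attribute L): it is in category C.
By R14 (it is classified as Z, it is tagged G1): it is in category M.
By R15 (it has gills, it carries flag W1): it satisfies condition H1.
By R18 (it carries flag W1, it is in category Q1): it is in state V.
By R21 (it is tagged G1, it has attribute L, it is classified as H): it is classified as X1.
By R25 (it meets criterion U, it is a predator): it has feathers.
By R26 (it is in state S1): it is carnivorous.
By R27 (it satisfies condition P, it is tagged G1): it is a reptile.
By R29 (it is in category C, it is classified as H): it has attribute Y.
By R31 (it is carnivorous, it is a bird): it is classified as E1.
By R2 (it is in state V, it is in category M): it is a mammal.
By R5 (it has attribute Y, it is aquatic): it is classified as Q.
By R7 (it is classified as E1, it is a mammal): it is nocturnal.
By R11 (it satisfies condition H1, it is in category D): it is endangered.
By R12 (it is classified as Q, it is classified as S, it is classified as X1): it is in category D1.
By R34 (it is endangered, it has feathers): it carries flag G.
By R30 (it carries flag G, it carries flag P1, it is a reptile): it is tagged N.
By R24 (it is tagged N): it is migratory.
By R9 (it is migratory, it is nocturnal, it is in category D1): it is tagged J.

Yes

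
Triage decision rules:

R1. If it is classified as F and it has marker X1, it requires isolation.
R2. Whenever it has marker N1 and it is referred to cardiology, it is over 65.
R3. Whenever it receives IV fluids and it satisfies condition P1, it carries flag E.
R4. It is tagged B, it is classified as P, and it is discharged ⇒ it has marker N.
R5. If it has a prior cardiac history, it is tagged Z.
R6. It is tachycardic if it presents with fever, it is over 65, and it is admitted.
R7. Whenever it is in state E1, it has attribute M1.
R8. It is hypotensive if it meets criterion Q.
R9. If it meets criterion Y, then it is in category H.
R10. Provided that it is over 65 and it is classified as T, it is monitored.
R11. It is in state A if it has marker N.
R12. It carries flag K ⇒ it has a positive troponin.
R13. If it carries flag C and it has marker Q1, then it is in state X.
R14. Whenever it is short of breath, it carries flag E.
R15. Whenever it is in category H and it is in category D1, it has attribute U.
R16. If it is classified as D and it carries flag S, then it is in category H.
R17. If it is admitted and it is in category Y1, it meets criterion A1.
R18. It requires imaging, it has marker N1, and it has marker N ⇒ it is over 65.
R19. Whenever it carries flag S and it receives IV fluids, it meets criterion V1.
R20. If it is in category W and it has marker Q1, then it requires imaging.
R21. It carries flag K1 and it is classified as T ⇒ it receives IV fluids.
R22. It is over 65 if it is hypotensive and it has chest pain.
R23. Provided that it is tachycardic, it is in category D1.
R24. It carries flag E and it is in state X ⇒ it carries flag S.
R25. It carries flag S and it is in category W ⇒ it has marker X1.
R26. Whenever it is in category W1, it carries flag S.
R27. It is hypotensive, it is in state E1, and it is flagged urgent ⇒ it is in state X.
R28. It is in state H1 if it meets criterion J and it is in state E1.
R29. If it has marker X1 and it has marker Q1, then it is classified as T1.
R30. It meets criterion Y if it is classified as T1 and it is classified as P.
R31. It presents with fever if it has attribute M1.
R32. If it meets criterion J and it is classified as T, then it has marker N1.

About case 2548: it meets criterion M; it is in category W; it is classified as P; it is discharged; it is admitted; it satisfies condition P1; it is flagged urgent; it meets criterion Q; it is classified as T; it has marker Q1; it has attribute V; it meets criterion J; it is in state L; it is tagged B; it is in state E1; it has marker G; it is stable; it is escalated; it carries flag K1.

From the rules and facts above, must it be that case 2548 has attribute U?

By R4 (it is tagged B, it is classified as P, it is discharged): it has marker N.
By R7 (it is in state E1): it has attribute M1.
By R8 (it meets criterion Q): it is hypotensive.
By R20 (it is in category W, it has marker Q1): it requires imaging.
By R21 (it carries flag K1, it is classified as T): it receives IV fluids.
By R27 (it is hypotensive, it is in state E1, it is flagged urgent): it is in state X.
By R31 (it has attribute M1): it presents with fever.
By R32 (it meets criterion J, it is classified as T): it has marker N1.
By R3 (it receives IV fluids, it satisfies condition P1): it carries flag E.
By R18 (it requires imaging, it has marker N1, it has marker N): it is over 65.
By R24 (it carries flag E, it is in state X): it carries flag S.
By R25 (it carries flag S, it is in category W): it has marker X1.
By R29 (it has marker X1, it has marker Q1): it is classified as T1.
By R30 (it is classified as T1, it is classified as P): it meets criterion Y.
By R6 (it presents with fever, it is over 65, it is admitted): it is tachycardic.
By R9 (it meets criterion Y): it is in category H.
By R23 (it is tachycardic): it is in category D1.
By R15 (it is in category H, it is in category D1): it has attribute U.

Yes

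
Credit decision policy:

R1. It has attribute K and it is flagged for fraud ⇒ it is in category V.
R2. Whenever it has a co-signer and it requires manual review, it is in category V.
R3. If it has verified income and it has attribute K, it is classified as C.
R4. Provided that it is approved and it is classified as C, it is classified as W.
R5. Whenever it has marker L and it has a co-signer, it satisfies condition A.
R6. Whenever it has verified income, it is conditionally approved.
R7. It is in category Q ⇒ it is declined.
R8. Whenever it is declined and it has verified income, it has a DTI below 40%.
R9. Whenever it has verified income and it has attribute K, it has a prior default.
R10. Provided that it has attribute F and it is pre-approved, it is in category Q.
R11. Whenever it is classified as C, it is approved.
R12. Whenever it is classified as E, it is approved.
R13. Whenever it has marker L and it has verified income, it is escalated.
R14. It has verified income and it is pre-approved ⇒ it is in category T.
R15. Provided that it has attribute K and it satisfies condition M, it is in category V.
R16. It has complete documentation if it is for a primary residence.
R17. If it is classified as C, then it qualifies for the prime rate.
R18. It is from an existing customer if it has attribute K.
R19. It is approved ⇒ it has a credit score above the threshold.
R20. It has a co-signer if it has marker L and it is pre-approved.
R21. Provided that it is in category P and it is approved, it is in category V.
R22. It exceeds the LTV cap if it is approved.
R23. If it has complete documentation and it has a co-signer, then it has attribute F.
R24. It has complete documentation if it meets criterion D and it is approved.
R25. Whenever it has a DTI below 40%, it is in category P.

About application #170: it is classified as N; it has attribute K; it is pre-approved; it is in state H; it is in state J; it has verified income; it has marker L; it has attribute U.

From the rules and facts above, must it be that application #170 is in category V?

Forward chaining from the given facts derives: is classified as C, is conditionally approved, has a prior default, is approved, is escalated, is in category T, qualifies for the prime rate, is from an existing customer, has a credit score above the threshold, has a co-signer, exceeds the LTV cap, is classified as W, satisfies condition A.
Rules concluding "it is in category V": R1 needs "it is flagged for fraud"; R2 needs "it requires manual review"; R15 needs "it satisfies condition M"; R21 needs "it is in category P" — none of these are established.

No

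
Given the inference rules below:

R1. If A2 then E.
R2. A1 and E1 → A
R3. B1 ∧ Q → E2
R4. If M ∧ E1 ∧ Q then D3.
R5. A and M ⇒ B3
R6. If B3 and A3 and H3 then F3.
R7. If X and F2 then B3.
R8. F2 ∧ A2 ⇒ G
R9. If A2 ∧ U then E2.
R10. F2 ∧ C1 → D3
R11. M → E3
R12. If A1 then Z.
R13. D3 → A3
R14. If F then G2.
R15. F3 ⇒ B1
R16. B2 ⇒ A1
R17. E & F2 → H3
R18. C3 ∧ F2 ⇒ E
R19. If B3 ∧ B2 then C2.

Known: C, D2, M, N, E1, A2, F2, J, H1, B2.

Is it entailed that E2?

No

Forward chaining from the given facts derives: E, G, E3, A1, H3, A, B3, Z, C2.
Rules concluding E2: R3 needs B1; R9 needs U — none of these are established.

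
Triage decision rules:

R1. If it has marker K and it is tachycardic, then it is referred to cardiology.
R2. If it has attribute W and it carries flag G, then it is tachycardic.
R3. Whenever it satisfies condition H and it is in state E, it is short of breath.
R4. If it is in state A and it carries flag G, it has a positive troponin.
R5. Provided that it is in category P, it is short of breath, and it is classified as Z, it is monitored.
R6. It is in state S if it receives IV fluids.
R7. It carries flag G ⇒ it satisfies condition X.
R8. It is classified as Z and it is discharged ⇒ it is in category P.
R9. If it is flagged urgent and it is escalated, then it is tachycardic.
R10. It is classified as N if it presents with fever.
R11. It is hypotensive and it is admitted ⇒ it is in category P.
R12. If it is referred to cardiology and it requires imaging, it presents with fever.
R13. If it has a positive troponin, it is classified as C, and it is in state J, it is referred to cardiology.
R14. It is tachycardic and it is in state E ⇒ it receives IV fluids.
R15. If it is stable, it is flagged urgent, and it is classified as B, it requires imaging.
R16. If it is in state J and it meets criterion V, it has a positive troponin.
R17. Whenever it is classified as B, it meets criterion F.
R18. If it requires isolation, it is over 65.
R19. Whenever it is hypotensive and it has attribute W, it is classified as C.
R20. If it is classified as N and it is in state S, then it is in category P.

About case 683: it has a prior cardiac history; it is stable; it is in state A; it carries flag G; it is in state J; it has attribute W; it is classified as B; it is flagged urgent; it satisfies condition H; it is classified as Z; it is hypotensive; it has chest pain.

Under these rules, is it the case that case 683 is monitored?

Forward chaining from the given facts derives: is tachycardic, has a positive troponin, satisfies condition X, requires imaging, meets criterion F, is classified as C, is referred to cardiology, presents with fever, is classified as N.
The only rule concluding "it is monitored" is R5, which needs "it is in category P"; that is never established.

No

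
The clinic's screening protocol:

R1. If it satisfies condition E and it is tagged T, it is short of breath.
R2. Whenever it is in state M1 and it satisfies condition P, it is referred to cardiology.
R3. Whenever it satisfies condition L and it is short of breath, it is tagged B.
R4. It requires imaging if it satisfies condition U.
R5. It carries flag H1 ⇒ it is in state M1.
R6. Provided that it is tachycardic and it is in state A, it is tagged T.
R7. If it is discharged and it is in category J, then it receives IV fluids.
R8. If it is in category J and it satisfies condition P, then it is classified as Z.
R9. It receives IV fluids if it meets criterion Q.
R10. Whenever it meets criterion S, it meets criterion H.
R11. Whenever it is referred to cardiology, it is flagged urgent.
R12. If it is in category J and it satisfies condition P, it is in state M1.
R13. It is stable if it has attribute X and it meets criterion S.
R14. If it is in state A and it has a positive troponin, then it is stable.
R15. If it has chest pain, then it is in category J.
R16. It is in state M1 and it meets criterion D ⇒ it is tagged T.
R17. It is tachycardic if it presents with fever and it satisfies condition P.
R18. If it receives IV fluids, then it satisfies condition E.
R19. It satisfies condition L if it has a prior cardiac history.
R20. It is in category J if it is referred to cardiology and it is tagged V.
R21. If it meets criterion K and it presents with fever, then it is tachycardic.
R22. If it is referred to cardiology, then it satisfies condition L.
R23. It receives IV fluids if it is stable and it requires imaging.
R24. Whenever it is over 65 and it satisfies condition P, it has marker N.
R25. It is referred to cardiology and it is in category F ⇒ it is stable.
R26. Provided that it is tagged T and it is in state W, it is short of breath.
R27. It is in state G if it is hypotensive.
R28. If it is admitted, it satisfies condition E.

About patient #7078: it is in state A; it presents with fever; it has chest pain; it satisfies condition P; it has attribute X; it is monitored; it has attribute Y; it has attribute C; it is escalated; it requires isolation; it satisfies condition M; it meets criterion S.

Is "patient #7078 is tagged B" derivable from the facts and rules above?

No

Forward chaining from the given facts derives: meets criterion H, is stable, is in category J, is tachycardic, is tagged T, is classified as Z, is in state M1, is referred to cardiology, is flagged urgent, satisfies condition L.
The only rule concluding "it is tagged B" is R3, which needs "it is short of breath"; that is never established.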